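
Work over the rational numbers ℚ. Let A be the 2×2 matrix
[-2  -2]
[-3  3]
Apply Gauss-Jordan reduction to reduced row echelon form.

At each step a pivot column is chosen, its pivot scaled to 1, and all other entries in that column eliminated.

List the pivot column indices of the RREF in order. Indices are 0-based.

pivot columns: 0, 1

step 1: normalize row 0 (÷-2) = (1, 1)
  row 1: subtract -3×row0 = (0, 6)
step 2: normalize row 1 (÷6) = (0, 1)
  row 0: subtract 1×row1 = (1, 0)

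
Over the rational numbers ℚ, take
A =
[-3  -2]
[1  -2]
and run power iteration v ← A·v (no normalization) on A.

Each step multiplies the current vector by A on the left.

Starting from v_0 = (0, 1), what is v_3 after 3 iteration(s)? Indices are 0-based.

v_0 = (0, 1).
v_1 = A·v_0 = (-2, -2).
v_2 = A·v_1 = (10, 2).
v_3 = A·v_2 = (-34, 6).

v_3 = (-34, 6)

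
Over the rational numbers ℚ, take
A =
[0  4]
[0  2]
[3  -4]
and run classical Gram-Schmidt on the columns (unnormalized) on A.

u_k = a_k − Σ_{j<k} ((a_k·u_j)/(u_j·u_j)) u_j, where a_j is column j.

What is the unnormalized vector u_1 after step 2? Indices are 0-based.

Step 1: u_0 = a_0 = (0, 0, 3).
Step 2: u_1 = a_1 − (-4/3)·u_0 = (4, 2, 0).

u_1 = (4, 2, 0)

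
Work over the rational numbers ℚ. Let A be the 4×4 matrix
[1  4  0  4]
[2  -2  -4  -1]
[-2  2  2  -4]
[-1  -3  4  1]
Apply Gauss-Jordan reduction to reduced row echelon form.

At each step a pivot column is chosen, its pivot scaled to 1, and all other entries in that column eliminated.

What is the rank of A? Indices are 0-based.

pivot(0,0)=1: scale R0 → (1, 4, 0, 4)
  clear (1,0): R1 −= (2)R0 → (0, -10, -4, -9)
  clear (2,0): R2 −= (-2)R0 → (0, 10, 2, 4)
  clear (3,0): R3 −= (-1)R0 → (0, 1, 4, 5)
pivot(1,1)=-10: scale R1 → (0, 1, 2/5, 9/10)
  clear (0,1): R0 −= (4)R1 → (1, 0, -8/5, 2/5)
  clear (2,1): R2 −= (10)R1 → (0, 0, -2, -5)
  clear (3,1): R3 −= (1)R1 → (0, 0, 18/5, 41/10)
pivot(2,2)=-2: scale R2 → (0, 0, 1, 5/2)
  clear (0,2): R0 −= (-8/5)R2 → (1, 0, 0, 22/5)
  clear (1,2): R1 −= (2/5)R2 → (0, 1, 0, -1/10)
  clear (3,2): R3 −= (18/5)R2 → (0, 0, 0, -49/10)
pivot(3,3)=-49/10: scale R3 → (0, 0, 0, 1)
  clear (0,3): R0 −= (22/5)R3 → (1, 0, 0, 0)
  clear (1,3): R1 −= (-1/10)R3 → (0, 1, 0, 0)
  clear (2,3): R2 −= (5/2)R3 → (0, 0, 1, 0)

rank = 4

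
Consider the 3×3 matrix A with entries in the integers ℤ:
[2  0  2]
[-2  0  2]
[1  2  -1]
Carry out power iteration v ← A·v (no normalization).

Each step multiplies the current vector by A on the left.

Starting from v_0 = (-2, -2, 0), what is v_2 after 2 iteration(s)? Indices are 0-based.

v_0 = (-2, -2, 0).
v_1 = A·v_0 = (-4, 4, -6).
v_2 = A·v_1 = (-20, -4, 10).

v_2 = (-20, -4, 10)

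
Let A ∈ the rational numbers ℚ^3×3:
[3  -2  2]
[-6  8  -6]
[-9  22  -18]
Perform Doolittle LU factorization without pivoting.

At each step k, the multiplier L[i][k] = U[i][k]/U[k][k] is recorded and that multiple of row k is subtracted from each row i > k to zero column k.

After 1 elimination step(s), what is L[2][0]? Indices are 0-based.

Step 1: pivot at (0,0) is 3.
  row1 ← row1 − (-2)·row0  ⇒  L[1][0]=-2, U row1=(0, 4, -2)
  row2 ← row2 − (-3)·row0  ⇒  L[2][0]=-3, U row2=(0, 16, -12)

L[2][0] = -3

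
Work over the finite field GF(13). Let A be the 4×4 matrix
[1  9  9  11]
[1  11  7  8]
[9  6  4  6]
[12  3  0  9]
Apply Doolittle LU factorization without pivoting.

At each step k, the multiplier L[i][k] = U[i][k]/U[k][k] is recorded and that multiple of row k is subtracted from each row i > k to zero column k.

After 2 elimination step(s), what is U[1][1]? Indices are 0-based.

U[1][1] = 2

Step 1: pivot at (0,0) is 1.
  row1 ← row1 − (1)·row0  ⇒  L[1][0]=1, U row1=(0, 2, 11, 10)
  row2 ← row2 − (9)·row0  ⇒  L[2][0]=9, U row2=(0, 3, 1, 11)
  row3 ← row3 − (12)·row0  ⇒  L[3][0]=12, U row3=(0, 12, 9, 7)
Step 2: pivot at (1,1) is 2.
  row2 ← row2 − (8)·row1  ⇒  L[2][1]=8, U row2=(0, 0, 4, 9)
  row3 ← row3 − (6)·row1  ⇒  L[3][1]=6, U row3=(0, 0, 8, 12)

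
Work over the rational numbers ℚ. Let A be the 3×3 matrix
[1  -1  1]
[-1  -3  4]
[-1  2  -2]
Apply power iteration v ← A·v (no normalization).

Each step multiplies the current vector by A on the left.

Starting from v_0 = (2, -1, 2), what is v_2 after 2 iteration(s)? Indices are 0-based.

v_0 = (2, -1, 2).
v_1 = A·v_0 = (5, 9, -8).
v_2 = A·v_1 = (-12, -64, 29).

v_2 = (-12, -64, 29)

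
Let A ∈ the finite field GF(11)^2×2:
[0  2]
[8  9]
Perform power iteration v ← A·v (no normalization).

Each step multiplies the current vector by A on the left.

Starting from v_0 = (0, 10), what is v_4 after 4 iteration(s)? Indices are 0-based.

v_4 = (1, 9)

v_0 = (0, 10).
v_1 = A·v_0 = (9, 2).
v_2 = A·v_1 = (4, 2).
v_3 = A·v_2 = (4, 6).
v_4 = A·v_3 = (1, 9).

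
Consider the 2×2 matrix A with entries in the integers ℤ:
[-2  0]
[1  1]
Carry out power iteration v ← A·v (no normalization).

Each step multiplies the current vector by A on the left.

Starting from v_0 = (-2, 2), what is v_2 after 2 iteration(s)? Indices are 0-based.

v_0 = (-2, 2).
v_1 = A·v_0 = (4, 0).
v_2 = A·v_1 = (-8, 4).

v_2 = (-8, 4)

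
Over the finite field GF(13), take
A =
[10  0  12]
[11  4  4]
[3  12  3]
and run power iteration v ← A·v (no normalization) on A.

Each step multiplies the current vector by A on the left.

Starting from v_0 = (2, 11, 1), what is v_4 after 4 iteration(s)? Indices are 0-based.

v_0 = (2, 11, 1).
v_1 = A·v_0 = (6, 5, 11).
v_2 = A·v_1 = (10, 0, 7).
v_3 = A·v_2 = (2, 8, 12).
v_4 = A·v_3 = (8, 11, 8).

v_4 = (8, 11, 8)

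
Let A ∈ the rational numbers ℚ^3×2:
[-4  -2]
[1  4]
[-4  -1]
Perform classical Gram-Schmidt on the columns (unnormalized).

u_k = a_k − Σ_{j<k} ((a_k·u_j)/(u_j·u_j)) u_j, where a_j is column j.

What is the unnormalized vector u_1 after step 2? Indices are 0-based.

u_1 = (-2/33, 116/33, 31/33)

Step 1: u_0 = a_0 = (-4, 1, -4).
Step 2: u_1 = a_1 − (16/33)·u_0 = (-2/33, 116/33, 31/33).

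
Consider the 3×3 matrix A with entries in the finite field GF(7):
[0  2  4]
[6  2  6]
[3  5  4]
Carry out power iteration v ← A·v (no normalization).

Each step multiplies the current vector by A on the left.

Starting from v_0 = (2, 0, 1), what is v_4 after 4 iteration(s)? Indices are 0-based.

v_4 = (0, 3, 5)

v_0 = (2, 0, 1).
v_1 = A·v_0 = (4, 4, 3).
v_2 = A·v_1 = (6, 1, 2).
v_3 = A·v_2 = (3, 1, 3).
v_4 = A·v_3 = (0, 3, 5).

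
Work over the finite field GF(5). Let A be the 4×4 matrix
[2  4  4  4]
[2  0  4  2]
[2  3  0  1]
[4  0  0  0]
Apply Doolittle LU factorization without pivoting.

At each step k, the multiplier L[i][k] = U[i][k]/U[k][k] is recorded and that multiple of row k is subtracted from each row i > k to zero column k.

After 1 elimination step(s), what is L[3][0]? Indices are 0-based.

k=0: U[0][0]=2
  eliminate (1,0): mult=1, new row 1: (0, 1, 0, 3); set L[1][0]=1
  eliminate (2,0): mult=1, new row 2: (0, 4, 1, 2); set L[2][0]=1
  eliminate (3,0): mult=2, new row 3: (0, 2, 2, 2); set L[3][0]=2

L[3][0] = 2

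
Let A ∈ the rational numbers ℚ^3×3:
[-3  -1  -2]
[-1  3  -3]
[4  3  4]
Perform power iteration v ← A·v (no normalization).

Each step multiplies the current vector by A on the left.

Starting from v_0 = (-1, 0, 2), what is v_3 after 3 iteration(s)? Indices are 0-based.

v_3 = (32, -69, -90)

v_0 = (-1, 0, 2).
v_1 = A·v_0 = (-1, -5, 4).
v_2 = A·v_1 = (0, -26, -3).
v_3 = A·v_2 = (32, -69, -90).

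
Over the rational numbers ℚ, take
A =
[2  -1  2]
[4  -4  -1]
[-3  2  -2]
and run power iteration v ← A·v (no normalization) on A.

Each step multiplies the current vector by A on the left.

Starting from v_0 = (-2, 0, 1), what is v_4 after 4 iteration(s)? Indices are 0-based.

v_0 = (-2, 0, 1).
v_1 = A·v_0 = (-2, -9, 4).
v_2 = A·v_1 = (13, 24, -20).
v_3 = A·v_2 = (-38, -24, 49).
v_4 = A·v_3 = (46, -105, -32).

v_4 = (46, -105, -32)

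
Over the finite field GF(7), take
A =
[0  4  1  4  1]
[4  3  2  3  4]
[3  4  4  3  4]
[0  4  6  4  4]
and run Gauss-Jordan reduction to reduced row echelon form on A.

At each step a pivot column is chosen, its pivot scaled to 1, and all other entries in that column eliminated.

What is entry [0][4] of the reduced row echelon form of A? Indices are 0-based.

step 1: exchange rows 0,1
step 1: normalize row 0 (÷4) = (1, 6, 4, 6, 1)
  row 2: subtract 3×row0 = (0, 0, 6, 6, 1)
step 2: normalize row 1 (÷4) = (0, 1, 2, 1, 2)
  row 0: subtract 6×row1 = (1, 0, 6, 0, 3)
  row 3: subtract 4×row1 = (0, 0, 5, 0, 3)
step 3: normalize row 2 (÷6) = (0, 0, 1, 1, 6)
  row 0: subtract 6×row2 = (1, 0, 0, 1, 2)
  row 1: subtract 2×row2 = (0, 1, 0, 6, 4)
  row 3: subtract 5×row2 = (0, 0, 0, 2, 1)
step 4: normalize row 3 (÷2) = (0, 0, 0, 1, 4)
  row 0: subtract 1×row3 = (1, 0, 0, 0, 5)
  row 1: subtract 6×row3 = (0, 1, 0, 0, 1)
  row 2: subtract 1×row3 = (0, 0, 1, 0, 2)

M[0][4] = 5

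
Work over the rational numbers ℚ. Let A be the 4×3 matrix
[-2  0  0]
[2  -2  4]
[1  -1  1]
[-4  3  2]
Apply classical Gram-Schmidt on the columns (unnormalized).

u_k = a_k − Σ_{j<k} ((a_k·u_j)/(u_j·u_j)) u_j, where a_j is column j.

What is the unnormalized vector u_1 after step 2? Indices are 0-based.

Step 1: u_0 = a_0 = (-2, 2, 1, -4).
Step 2: u_1 = a_1 − (-17/25)·u_0 = (-34/25, -16/25, -8/25, 7/25).

u_1 = (-34/25, -16/25, -8/25, 7/25)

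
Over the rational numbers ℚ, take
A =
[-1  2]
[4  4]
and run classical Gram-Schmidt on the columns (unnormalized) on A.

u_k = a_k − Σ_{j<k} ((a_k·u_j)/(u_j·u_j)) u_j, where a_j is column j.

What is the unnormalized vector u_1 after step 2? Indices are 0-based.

u_1 = (48/17, 12/17)

Step 1: u_0 = a_0 = (-1, 4).
Step 2: u_1 = a_1 − (14/17)·u_0 = (48/17, 12/17).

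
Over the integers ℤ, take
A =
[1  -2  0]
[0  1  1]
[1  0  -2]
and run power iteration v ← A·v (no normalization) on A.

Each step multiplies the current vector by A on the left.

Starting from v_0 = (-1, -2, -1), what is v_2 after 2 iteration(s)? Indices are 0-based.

v_2 = (9, -2, 1)

v_0 = (-1, -2, -1).
v_1 = A·v_0 = (3, -3, 1).
v_2 = A·v_1 = (9, -2, 1).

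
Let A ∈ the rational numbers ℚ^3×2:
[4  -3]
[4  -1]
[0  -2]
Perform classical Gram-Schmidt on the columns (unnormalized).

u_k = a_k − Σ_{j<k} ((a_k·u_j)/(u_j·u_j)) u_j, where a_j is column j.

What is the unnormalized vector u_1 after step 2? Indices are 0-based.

Step 1: u_0 = a_0 = (4, 4, 0).
Step 2: u_1 = a_1 − (-1/2)·u_0 = (-1, 1, -2).

u_1 = (-1, 1, -2)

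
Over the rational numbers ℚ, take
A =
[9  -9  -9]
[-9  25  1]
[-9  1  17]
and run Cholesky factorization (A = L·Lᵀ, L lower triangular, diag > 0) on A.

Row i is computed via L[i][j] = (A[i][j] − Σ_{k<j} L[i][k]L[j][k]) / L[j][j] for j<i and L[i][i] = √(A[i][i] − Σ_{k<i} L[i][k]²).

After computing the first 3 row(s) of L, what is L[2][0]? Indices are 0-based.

L[2][0] = -3

Step 1: L[0][0] = √(9) = 3.
  L[1][0] = (-9) / L[0][0] = -3.
Step 2: L[1][1] = √(16) = 4.
  L[2][0] = (-9) / L[0][0] = -3.
  L[2][1] = (-8) / L[1][1] = -2.
Step 3: L[2][2] = √(4) = 2.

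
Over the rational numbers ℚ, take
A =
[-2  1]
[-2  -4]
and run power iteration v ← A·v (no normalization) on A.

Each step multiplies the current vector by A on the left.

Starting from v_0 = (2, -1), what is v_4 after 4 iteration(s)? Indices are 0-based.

v_0 = (2, -1).
v_1 = A·v_0 = (-5, 0).
v_2 = A·v_1 = (10, 10).
v_3 = A·v_2 = (-10, -60).
v_4 = A·v_3 = (-40, 260).

v_4 = (-40, 260)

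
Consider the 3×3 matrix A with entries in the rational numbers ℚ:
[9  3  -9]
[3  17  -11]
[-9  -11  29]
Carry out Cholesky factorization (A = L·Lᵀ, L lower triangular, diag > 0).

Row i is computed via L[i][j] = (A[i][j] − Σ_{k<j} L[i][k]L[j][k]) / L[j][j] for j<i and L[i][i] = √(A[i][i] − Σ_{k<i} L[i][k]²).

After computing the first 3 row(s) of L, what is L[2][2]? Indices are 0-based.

Step 1: L[0][0] = √(9) = 3.
  L[1][0] = (3) / L[0][0] = 1.
Step 2: L[1][1] = √(16) = 4.
  L[2][0] = (-9) / L[0][0] = -3.
  L[2][1] = (-8) / L[1][1] = -2.
Step 3: L[2][2] = √(16) = 4.

L[2][2] = 4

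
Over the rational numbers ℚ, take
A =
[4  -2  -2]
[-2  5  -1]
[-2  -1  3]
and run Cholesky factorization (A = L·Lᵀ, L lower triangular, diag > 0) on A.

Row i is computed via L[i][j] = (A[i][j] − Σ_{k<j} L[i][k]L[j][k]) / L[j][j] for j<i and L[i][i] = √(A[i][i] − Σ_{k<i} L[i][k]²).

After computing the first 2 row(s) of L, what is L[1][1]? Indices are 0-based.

L[1][1] = 2

Step 1: L[0][0] = √(4) = 2.
  L[1][0] = (-2) / L[0][0] = -1.
Step 2: L[1][1] = √(4) = 2.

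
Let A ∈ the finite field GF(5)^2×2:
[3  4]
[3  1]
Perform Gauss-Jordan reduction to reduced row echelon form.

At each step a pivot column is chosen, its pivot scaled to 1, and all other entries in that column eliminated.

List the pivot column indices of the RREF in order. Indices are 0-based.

pivot columns: 0, 1

step 1: normalize row 0 (÷3) = (1, 3)
  row 1: subtract 3×row0 = (0, 2)
step 2: normalize row 1 (÷2) = (0, 1)
  row 0: subtract 3×row1 = (1, 0)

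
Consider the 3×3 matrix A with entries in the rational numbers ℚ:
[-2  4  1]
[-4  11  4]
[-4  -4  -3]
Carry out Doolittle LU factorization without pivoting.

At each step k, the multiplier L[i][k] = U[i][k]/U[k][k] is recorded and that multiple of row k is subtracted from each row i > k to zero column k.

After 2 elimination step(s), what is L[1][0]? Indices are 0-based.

Step 1: pivot at (0,0) is -2.
  row1 ← row1 − (2)·row0  ⇒  L[1][0]=2, U row1=(0, 3, 2)
  row2 ← row2 − (2)·row0  ⇒  L[2][0]=2, U row2=(0, -12, -5)
Step 2: pivot at (1,1) is 3.
  row2 ← row2 − (-4)·row1  ⇒  L[2][1]=-4, U row2=(0, 0, 3)

L[1][0] = 2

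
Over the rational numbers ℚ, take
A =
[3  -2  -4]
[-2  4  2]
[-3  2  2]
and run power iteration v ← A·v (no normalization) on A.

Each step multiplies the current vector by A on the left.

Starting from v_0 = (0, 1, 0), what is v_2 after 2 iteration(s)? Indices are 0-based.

v_2 = (-22, 24, 18)

v_0 = (0, 1, 0).
v_1 = A·v_0 = (-2, 4, 2).
v_2 = A·v_1 = (-22, 24, 18).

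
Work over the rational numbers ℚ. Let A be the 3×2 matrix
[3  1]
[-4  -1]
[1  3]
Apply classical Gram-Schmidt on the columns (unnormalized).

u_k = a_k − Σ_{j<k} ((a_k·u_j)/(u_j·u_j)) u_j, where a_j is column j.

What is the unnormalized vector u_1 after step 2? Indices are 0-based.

Step 1: u_0 = a_0 = (3, -4, 1).
Step 2: u_1 = a_1 − (5/13)·u_0 = (-2/13, 7/13, 34/13).

u_1 = (-2/13, 7/13, 34/13)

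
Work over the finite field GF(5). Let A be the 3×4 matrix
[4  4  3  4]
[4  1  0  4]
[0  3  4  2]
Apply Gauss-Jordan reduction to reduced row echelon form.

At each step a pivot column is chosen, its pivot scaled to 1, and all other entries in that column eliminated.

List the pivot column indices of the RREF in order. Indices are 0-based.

pivot columns: 0, 1, 2

[1] R0 /= 4  ⇒  (1, 1, 2, 1)
     R1 -= 4·R0  ⇒  (0, 2, 2, 0)
[2] R1 /= 2  ⇒  (0, 1, 1, 0)
     R0 -= 1·R1  ⇒  (1, 0, 1, 1)
     R2 -= 3·R1  ⇒  (0, 0, 1, 2)
[3] R2 /= 1  ⇒  (0, 0, 1, 2)
     R0 -= 1·R2  ⇒  (1, 0, 0, 4)
     R1 -= 1·R2  ⇒  (0, 1, 0, 3)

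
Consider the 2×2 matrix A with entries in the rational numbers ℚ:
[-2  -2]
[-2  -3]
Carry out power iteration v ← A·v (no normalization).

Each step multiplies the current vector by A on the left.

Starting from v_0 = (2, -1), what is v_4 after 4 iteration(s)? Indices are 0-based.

v_4 = (118, 151)

v_0 = (2, -1).
v_1 = A·v_0 = (-2, -1).
v_2 = A·v_1 = (6, 7).
v_3 = A·v_2 = (-26, -33).
v_4 = A·v_3 = (118, 151).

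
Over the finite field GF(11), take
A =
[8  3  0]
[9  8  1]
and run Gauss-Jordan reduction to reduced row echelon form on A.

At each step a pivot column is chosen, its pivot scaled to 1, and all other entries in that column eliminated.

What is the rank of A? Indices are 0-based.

[1] R0 /= 8  ⇒  (1, 10, 0)
     R1 -= 9·R0  ⇒  (0, 6, 1)
[2] R1 /= 6  ⇒  (0, 1, 2)
     R0 -= 10·R1  ⇒  (1, 0, 2)

rank = 2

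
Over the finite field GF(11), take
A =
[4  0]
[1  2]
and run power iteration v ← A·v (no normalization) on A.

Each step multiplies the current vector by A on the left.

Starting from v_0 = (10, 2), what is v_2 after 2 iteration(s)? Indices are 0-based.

v_0 = (10, 2).
v_1 = A·v_0 = (7, 3).
v_2 = A·v_1 = (6, 2).

v_2 = (6, 2)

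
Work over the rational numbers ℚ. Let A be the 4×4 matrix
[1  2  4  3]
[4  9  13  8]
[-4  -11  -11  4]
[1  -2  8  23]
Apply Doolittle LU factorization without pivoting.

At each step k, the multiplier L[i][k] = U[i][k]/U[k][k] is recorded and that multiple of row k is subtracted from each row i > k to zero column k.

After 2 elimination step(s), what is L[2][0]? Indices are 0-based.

L[2][0] = -4

[col 0] pivot 1
  R1 -= 4*R0 → (0, 1, -3, -4)  (L[1][0] := 4)
  R2 -= -4*R0 → (0, -3, 5, 16)  (L[2][0] := -4)
  R3 -= 1*R0 → (0, -4, 4, 20)  (L[3][0] := 1)
[col 1] pivot 1
  R2 -= -3*R1 → (0, 0, -4, 4)  (L[2][1] := -3)
  R3 -= -4*R1 → (0, 0, -8, 4)  (L[3][1] := -4)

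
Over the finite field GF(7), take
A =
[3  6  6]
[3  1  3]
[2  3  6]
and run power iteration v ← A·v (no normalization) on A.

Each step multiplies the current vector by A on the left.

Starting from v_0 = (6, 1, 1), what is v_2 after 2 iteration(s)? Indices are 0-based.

v_0 = (6, 1, 1).
v_1 = A·v_0 = (2, 1, 0).
v_2 = A·v_1 = (5, 0, 0).

v_2 = (5, 0, 0)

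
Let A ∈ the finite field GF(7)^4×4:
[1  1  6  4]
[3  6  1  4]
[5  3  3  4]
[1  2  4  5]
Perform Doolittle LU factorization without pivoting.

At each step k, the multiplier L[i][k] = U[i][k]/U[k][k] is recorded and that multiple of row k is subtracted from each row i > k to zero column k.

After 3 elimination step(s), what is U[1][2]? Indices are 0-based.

U[1][2] = 4

k=0: U[0][0]=1
  eliminate (1,0): mult=3, new row 1: (0, 3, 4, 6); set L[1][0]=3
  eliminate (2,0): mult=5, new row 2: (0, 5, 1, 5); set L[2][0]=5
  eliminate (3,0): mult=1, new row 3: (0, 1, 5, 1); set L[3][0]=1
k=1: U[1][1]=3
  eliminate (2,1): mult=4, new row 2: (0, 0, 6, 2); set L[2][1]=4
  eliminate (3,1): mult=5, new row 3: (0, 0, 6, 6); set L[3][1]=5
k=2: U[2][2]=6
  eliminate (3,2): mult=1, new row 3: (0, 0, 0, 4); set L[3][2]=1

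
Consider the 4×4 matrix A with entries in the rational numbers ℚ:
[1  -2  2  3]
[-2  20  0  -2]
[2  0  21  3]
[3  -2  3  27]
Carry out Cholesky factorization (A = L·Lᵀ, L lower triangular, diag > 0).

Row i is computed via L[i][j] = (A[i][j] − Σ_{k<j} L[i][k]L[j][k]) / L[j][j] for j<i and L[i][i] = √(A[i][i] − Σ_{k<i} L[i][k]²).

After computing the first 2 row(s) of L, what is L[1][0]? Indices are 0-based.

Step 1: L[0][0] = √(1) = 1.
  L[1][0] = (-2) / L[0][0] = -2.
Step 2: L[1][1] = √(16) = 4.

L[1][0] = -2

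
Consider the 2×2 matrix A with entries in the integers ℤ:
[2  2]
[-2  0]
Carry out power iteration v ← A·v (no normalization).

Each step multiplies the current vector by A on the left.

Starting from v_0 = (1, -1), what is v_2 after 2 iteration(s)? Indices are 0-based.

v_0 = (1, -1).
v_1 = A·v_0 = (0, -2).
v_2 = A·v_1 = (-4, 0).

v_2 = (-4, 0)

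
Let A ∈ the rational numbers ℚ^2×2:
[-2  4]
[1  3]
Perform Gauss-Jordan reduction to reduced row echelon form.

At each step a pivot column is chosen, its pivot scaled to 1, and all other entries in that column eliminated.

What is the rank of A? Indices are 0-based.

[1] R0 /= -2  ⇒  (1, -2)
     R1 -= 1·R0  ⇒  (0, 5)
[2] R1 /= 5  ⇒  (0, 1)
     R0 -= -2·R1  ⇒  (1, 0)

rank = 2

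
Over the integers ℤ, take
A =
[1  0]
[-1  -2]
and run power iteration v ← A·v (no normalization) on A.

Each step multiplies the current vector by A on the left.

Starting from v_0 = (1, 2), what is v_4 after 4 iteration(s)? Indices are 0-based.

v_4 = (1, 37)

v_0 = (1, 2).
v_1 = A·v_0 = (1, -5).
v_2 = A·v_1 = (1, 9).
v_3 = A·v_2 = (1, -19).
v_4 = A·v_3 = (1, 37).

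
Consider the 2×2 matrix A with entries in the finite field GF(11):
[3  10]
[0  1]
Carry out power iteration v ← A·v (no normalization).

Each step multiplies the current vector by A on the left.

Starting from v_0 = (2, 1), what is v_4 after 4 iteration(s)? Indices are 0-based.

v_0 = (2, 1).
v_1 = A·v_0 = (5, 1).
v_2 = A·v_1 = (3, 1).
v_3 = A·v_2 = (8, 1).
v_4 = A·v_3 = (1, 1).

v_4 = (1, 1)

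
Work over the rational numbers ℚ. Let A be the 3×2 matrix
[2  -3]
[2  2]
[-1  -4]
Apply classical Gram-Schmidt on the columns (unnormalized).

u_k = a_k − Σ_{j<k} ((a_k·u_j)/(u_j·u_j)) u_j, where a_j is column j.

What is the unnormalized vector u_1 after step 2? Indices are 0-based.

Step 1: u_0 = a_0 = (2, 2, -1).
Step 2: u_1 = a_1 − (2/9)·u_0 = (-31/9, 14/9, -34/9).

u_1 = (-31/9, 14/9, -34/9)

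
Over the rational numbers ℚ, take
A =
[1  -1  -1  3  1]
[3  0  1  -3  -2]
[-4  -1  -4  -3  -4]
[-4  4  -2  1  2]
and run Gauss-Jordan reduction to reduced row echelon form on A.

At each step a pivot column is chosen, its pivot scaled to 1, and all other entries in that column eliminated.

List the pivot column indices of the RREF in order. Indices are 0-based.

pivot columns: 0, 1, 2, 3

pivot(0,0)=1: scale R0 → (1, -1, -1, 3, 1)
  clear (1,0): R1 −= (3)R0 → (0, 3, 4, -12, -5)
  clear (2,0): R2 −= (-4)R0 → (0, -5, -8, 9, 0)
  clear (3,0): R3 −= (-4)R0 → (0, 0, -6, 13, 6)
pivot(1,1)=3: scale R1 → (0, 1, 4/3, -4, -5/3)
  clear (0,1): R0 −= (-1)R1 → (1, 0, 1/3, -1, -2/3)
  clear (2,1): R2 −= (-5)R1 → (0, 0, -4/3, -11, -25/3)
pivot(2,2)=-4/3: scale R2 → (0, 0, 1, 33/4, 25/4)
  clear (0,2): R0 −= (1/3)R2 → (1, 0, 0, -15/4, -11/4)
  clear (1,2): R1 −= (4/3)R2 → (0, 1, 0, -15, -10)
  clear (3,2): R3 −= (-6)R2 → (0, 0, 0, 125/2, 87/2)
pivot(3,3)=125/2: scale R3 → (0, 0, 0, 1, 87/125)
  clear (0,3): R0 −= (-15/4)R3 → (1, 0, 0, 0, -7/50)
  clear (1,3): R1 −= (-15)R3 → (0, 1, 0, 0, 11/25)
  clear (2,3): R2 −= (33/4)R3 → (0, 0, 1, 0, 127/250)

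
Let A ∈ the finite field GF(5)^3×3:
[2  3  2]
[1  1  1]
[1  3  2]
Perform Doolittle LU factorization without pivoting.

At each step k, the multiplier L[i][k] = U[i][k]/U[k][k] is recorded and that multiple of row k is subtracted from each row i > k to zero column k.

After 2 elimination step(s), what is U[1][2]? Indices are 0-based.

U[1][2] = 0

[col 0] pivot 2
  R1 -= 3*R0 → (0, 2, 0)  (L[1][0] := 3)
  R2 -= 3*R0 → (0, 4, 1)  (L[2][0] := 3)
[col 1] pivot 2
  R2 -= 2*R1 → (0, 0, 1)  (L[2][1] := 2)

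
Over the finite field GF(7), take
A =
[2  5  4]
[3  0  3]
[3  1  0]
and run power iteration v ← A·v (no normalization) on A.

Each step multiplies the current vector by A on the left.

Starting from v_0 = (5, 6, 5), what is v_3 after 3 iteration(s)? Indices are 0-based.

v_0 = (5, 6, 5).
v_1 = A·v_0 = (4, 2, 0).
v_2 = A·v_1 = (4, 5, 0).
v_3 = A·v_2 = (5, 5, 3).

v_3 = (5, 5, 3)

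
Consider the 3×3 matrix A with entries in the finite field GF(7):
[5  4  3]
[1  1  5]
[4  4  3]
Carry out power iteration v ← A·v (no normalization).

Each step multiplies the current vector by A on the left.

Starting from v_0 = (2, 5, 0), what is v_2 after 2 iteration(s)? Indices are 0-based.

v_2 = (3, 2, 1)

v_0 = (2, 5, 0).
v_1 = A·v_0 = (2, 0, 0).
v_2 = A·v_1 = (3, 2, 1).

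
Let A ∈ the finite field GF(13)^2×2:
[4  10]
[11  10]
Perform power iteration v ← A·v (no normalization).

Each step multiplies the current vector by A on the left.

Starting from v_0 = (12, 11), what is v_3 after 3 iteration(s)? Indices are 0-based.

v_0 = (12, 11).
v_1 = A·v_0 = (2, 8).
v_2 = A·v_1 = (10, 11).
v_3 = A·v_2 = (7, 12).

v_3 = (7, 12)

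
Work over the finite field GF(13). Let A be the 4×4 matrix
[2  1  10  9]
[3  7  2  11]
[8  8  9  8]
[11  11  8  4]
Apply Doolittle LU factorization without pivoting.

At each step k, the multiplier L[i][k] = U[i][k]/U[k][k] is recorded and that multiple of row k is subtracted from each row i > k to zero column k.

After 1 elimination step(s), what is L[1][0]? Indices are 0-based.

Step 1: pivot at (0,0) is 2.
  row1 ← row1 − (8)·row0  ⇒  L[1][0]=8, U row1=(0, 12, 0, 4)
  row2 ← row2 − (4)·row0  ⇒  L[2][0]=4, U row2=(0, 4, 8, 11)
  row3 ← row3 − (12)·row0  ⇒  L[3][0]=12, U row3=(0, 12, 5, 0)

L[1][0] = 8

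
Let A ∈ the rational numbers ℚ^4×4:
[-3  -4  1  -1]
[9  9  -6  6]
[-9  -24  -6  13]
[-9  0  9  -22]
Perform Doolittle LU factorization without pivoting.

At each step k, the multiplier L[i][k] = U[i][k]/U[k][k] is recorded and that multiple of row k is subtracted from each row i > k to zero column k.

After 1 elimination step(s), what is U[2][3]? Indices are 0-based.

U[2][3] = 16

Step 1: pivot at (0,0) is -3.
  row1 ← row1 − (-3)·row0  ⇒  L[1][0]=-3, U row1=(0, -3, -3, 3)
  row2 ← row2 − (3)·row0  ⇒  L[2][0]=3, U row2=(0, -12, -9, 16)
  row3 ← row3 − (3)·row0  ⇒  L[3][0]=3, U row3=(0, 12, 6, -19)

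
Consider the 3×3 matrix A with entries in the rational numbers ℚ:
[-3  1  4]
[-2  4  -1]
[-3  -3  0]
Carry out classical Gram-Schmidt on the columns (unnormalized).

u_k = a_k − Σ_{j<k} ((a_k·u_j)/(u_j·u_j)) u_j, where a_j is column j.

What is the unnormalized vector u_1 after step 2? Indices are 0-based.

u_1 = (8/11, 42/11, -36/11)

Step 1: u_0 = a_0 = (-3, -2, -3).
Step 2: u_1 = a_1 − (-1/11)·u_0 = (8/11, 42/11, -36/11).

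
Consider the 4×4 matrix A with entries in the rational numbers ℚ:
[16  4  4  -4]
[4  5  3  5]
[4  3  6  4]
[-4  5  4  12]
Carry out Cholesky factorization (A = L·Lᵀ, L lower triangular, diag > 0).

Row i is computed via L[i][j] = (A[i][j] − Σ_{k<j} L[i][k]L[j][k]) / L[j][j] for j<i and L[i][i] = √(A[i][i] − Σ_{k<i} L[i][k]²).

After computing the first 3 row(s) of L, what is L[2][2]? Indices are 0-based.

Step 1: L[0][0] = √(16) = 4.
  L[1][0] = (4) / L[0][0] = 1.
Step 2: L[1][1] = √(4) = 2.
  L[2][0] = (4) / L[0][0] = 1.
  L[2][1] = (2) / L[1][1] = 1.
Step 3: L[2][2] = √(4) = 2.

L[2][2] = 2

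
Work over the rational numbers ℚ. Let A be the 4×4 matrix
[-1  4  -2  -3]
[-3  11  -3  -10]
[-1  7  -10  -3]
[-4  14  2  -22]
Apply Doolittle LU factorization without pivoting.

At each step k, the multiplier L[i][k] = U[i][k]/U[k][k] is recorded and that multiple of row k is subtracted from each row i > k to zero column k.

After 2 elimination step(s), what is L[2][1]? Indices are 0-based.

L[2][1] = -3

k=0: U[0][0]=-1
  eliminate (1,0): mult=3, new row 1: (0, -1, 3, -1); set L[1][0]=3
  eliminate (2,0): mult=1, new row 2: (0, 3, -8, 0); set L[2][0]=1
  eliminate (3,0): mult=4, new row 3: (0, -2, 10, -10); set L[3][0]=4
k=1: U[1][1]=-1
  eliminate (2,1): mult=-3, new row 2: (0, 0, 1, -3); set L[2][1]=-3
  eliminate (3,1): mult=2, new row 3: (0, 0, 4, -8); set L[3][1]=2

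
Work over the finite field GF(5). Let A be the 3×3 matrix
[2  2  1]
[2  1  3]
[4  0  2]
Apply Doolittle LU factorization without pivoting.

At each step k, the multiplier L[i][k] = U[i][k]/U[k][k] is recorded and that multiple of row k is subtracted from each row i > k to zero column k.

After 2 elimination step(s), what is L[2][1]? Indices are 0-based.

k=0: U[0][0]=2
  eliminate (1,0): mult=1, new row 1: (0, 4, 2); set L[1][0]=1
  eliminate (2,0): mult=2, new row 2: (0, 1, 0); set L[2][0]=2
k=1: U[1][1]=4
  eliminate (2,1): mult=4, new row 2: (0, 0, 2); set L[2][1]=4

L[2][1] = 4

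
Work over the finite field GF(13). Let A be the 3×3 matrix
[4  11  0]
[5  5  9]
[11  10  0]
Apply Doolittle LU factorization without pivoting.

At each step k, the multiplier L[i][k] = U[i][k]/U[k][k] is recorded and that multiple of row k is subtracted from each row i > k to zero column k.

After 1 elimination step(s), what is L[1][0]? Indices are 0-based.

Step 1: pivot at (0,0) is 4.
  row1 ← row1 − (11)·row0  ⇒  L[1][0]=11, U row1=(0, 1, 9)
  row2 ← row2 − (6)·row0  ⇒  L[2][0]=6, U row2=(0, 9, 0)

L[1][0] = 11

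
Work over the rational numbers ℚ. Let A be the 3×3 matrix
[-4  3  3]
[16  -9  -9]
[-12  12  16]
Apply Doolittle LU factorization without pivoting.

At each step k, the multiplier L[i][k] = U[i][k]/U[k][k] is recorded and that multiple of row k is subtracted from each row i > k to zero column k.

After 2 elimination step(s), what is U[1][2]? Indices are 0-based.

k=0: U[0][0]=-4
  eliminate (1,0): mult=-4, new row 1: (0, 3, 3); set L[1][0]=-4
  eliminate (2,0): mult=3, new row 2: (0, 3, 7); set L[2][0]=3
k=1: U[1][1]=3
  eliminate (2,1): mult=1, new row 2: (0, 0, 4); set L[2][1]=1

U[1][2] = 3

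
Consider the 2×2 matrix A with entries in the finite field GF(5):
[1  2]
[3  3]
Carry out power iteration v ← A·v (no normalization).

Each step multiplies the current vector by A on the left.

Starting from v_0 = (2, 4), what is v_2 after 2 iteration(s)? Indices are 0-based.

v_2 = (1, 4)

v_0 = (2, 4).
v_1 = A·v_0 = (0, 3).
v_2 = A·v_1 = (1, 4).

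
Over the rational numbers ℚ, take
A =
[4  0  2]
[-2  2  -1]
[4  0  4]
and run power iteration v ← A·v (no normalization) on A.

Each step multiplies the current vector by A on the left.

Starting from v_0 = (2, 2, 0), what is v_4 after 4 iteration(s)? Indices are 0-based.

v_0 = (2, 2, 0).
v_1 = A·v_0 = (8, 0, 8).
v_2 = A·v_1 = (48, -24, 64).
v_3 = A·v_2 = (320, -208, 448).
v_4 = A·v_3 = (2176, -1504, 3072).

v_4 = (2176, -1504, 3072)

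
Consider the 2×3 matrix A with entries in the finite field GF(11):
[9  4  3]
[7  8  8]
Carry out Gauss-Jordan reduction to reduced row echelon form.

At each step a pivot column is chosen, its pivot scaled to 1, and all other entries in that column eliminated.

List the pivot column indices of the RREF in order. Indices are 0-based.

pivot(0,0)=9: scale R0 → (1, 9, 4)
  clear (1,0): R1 −= (7)R0 → (0, 0, 2)
col 1: no nonzero at/below row 1; advance.
pivot(1,2)=2: scale R1 → (0, 0, 1)
  clear (0,2): R0 −= (4)R1 → (1, 9, 0)

pivot columns: 0, 2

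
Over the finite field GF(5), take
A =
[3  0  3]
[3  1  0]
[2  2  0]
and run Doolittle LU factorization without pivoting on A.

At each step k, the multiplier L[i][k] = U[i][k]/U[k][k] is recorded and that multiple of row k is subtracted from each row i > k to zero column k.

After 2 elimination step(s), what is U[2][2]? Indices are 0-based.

U[2][2] = 4

Step 1: pivot at (0,0) is 3.
  row1 ← row1 − (1)·row0  ⇒  L[1][0]=1, U row1=(0, 1, 2)
  row2 ← row2 − (4)·row0  ⇒  L[2][0]=4, U row2=(0, 2, 3)
Step 2: pivot at (1,1) is 1.
  row2 ← row2 − (2)·row1  ⇒  L[2][1]=2, U row2=(0, 0, 4)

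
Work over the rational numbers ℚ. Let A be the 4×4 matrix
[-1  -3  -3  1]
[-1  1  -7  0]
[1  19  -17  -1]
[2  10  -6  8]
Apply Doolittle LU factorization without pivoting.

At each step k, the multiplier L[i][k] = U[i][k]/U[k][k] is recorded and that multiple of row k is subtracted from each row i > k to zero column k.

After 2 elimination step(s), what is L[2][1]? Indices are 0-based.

[col 0] pivot -1
  R1 -= 1*R0 → (0, 4, -4, -1)  (L[1][0] := 1)
  R2 -= -1*R0 → (0, 16, -20, 0)  (L[2][0] := -1)
  R3 -= -2*R0 → (0, 4, -12, 10)  (L[3][0] := -2)
[col 1] pivot 4
  R2 -= 4*R1 → (0, 0, -4, 4)  (L[2][1] := 4)
  R3 -= 1*R1 → (0, 0, -8, 11)  (L[3][1] := 1)

L[2][1] = 4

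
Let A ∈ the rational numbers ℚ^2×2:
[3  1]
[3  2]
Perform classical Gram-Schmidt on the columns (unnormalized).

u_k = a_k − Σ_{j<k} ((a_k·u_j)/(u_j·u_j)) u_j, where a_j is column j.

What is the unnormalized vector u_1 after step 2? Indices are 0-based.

u_1 = (-1/2, 1/2)

Step 1: u_0 = a_0 = (3, 3).
Step 2: u_1 = a_1 − (1/2)·u_0 = (-1/2, 1/2).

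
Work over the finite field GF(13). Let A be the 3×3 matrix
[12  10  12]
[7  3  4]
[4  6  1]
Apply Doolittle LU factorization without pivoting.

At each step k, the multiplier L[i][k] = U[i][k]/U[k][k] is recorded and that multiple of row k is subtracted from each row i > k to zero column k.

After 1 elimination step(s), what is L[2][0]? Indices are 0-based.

[col 0] pivot 12
  R1 -= 6*R0 → (0, 8, 10)  (L[1][0] := 6)
  R2 -= 9*R0 → (0, 7, 10)  (L[2][0] := 9)

L[2][0] = 9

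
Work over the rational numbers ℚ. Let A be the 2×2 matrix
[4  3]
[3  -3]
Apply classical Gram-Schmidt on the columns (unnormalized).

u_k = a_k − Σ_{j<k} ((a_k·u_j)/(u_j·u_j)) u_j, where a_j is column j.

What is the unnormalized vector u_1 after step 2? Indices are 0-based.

Step 1: u_0 = a_0 = (4, 3).
Step 2: u_1 = a_1 − (3/25)·u_0 = (63/25, -84/25).

u_1 = (63/25, -84/25)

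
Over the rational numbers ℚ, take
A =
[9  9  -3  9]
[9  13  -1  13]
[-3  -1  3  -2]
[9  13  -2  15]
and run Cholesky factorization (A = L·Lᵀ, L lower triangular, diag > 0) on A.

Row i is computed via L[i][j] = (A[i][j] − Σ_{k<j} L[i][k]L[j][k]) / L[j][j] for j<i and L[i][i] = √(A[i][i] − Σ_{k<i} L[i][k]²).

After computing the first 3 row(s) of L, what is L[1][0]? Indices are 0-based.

L[1][0] = 3

Step 1: L[0][0] = √(9) = 3.
  L[1][0] = (9) / L[0][0] = 3.
Step 2: L[1][1] = √(4) = 2.
  L[2][0] = (-3) / L[0][0] = -1.
  L[2][1] = (2) / L[1][1] = 1.
Step 3: L[2][2] = √(1) = 1.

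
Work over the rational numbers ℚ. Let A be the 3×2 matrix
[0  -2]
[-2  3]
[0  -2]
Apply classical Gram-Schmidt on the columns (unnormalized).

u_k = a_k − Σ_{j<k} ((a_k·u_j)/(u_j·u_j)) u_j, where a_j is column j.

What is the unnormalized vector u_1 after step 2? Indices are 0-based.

Step 1: u_0 = a_0 = (0, -2, 0).
Step 2: u_1 = a_1 − (-3/2)·u_0 = (-2, 0, -2).

u_1 = (-2, 0, -2)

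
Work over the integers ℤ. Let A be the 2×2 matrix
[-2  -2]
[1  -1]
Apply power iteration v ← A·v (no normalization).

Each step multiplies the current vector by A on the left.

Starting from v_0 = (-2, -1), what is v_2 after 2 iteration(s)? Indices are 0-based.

v_2 = (-10, 7)

v_0 = (-2, -1).
v_1 = A·v_0 = (6, -1).
v_2 = A·v_1 = (-10, 7).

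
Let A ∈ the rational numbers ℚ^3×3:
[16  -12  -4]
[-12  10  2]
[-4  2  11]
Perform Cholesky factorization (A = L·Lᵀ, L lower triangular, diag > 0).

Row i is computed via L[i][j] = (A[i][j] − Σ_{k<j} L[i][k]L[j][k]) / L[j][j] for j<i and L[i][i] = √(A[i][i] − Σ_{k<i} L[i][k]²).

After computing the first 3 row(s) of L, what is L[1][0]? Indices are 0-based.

L[1][0] = -3

Step 1: L[0][0] = √(16) = 4.
  L[1][0] = (-12) / L[0][0] = -3.
Step 2: L[1][1] = √(1) = 1.
  L[2][0] = (-4) / L[0][0] = -1.
  L[2][1] = (-1) / L[1][1] = -1.
Step 3: L[2][2] = √(9) = 3.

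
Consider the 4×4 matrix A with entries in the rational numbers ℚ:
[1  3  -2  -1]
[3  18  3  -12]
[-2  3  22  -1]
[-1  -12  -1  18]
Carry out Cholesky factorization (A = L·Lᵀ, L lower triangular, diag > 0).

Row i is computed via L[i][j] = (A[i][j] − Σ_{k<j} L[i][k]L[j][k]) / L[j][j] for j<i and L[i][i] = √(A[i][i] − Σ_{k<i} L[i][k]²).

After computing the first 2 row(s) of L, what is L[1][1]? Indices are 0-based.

L[1][1] = 3

Step 1: L[0][0] = √(1) = 1.
  L[1][0] = (3) / L[0][0] = 3.
Step 2: L[1][1] = √(9) = 3.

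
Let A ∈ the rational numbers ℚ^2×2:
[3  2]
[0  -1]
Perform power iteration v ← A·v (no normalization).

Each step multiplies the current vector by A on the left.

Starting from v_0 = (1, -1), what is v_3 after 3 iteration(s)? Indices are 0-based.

v_0 = (1, -1).
v_1 = A·v_0 = (1, 1).
v_2 = A·v_1 = (5, -1).
v_3 = A·v_2 = (13, 1).

v_3 = (13, 1)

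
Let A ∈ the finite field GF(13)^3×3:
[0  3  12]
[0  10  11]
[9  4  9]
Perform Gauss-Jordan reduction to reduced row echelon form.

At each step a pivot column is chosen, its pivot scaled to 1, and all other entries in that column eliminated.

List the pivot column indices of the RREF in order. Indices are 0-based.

pivot columns: 0, 1, 2

pivot(0,0): swap R0↔R2
pivot(0,0)=9: scale R0 → (1, 12, 1)
pivot(1,1)=10: scale R1 → (0, 1, 5)
  clear (0,1): R0 −= (12)R1 → (1, 0, 6)
  clear (2,1): R2 −= (3)R1 → (0, 0, 10)
pivot(2,2)=10: scale R2 → (0, 0, 1)
  clear (0,2): R0 −= (6)R2 → (1, 0, 0)
  clear (1,2): R1 −= (5)R2 → (0, 1, 0)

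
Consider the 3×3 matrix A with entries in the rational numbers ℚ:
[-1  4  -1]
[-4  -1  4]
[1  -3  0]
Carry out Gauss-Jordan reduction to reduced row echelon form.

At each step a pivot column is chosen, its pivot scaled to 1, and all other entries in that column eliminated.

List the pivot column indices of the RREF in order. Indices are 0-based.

pivot columns: 0, 1, 2

[1] R0 /= -1  ⇒  (1, -4, 1)
     R1 -= -4·R0  ⇒  (0, -17, 8)
     R2 -= 1·R0  ⇒  (0, 1, -1)
[2] R1 /= -17  ⇒  (0, 1, -8/17)
     R0 -= -4·R1  ⇒  (1, 0, -15/17)
     R2 -= 1·R1  ⇒  (0, 0, -9/17)
[3] R2 /= -9/17  ⇒  (0, 0, 1)
     R0 -= -15/17·R2  ⇒  (1, 0, 0)
     R1 -= -8/17·R2  ⇒  (0, 1, 0)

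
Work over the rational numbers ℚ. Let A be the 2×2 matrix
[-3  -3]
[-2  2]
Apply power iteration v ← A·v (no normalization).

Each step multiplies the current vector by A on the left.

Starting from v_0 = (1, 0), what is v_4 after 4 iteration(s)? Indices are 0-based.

v_4 = (231, 50)

v_0 = (1, 0).
v_1 = A·v_0 = (-3, -2).
v_2 = A·v_1 = (15, 2).
v_3 = A·v_2 = (-51, -26).
v_4 = A·v_3 = (231, 50).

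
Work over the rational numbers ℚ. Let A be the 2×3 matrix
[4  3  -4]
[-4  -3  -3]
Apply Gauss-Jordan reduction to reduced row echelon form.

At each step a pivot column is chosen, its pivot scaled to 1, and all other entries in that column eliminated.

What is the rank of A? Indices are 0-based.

rank = 2

pivot(0,0)=4: scale R0 → (1, 3/4, -1)
  clear (1,0): R1 −= (-4)R0 → (0, 0, -7)
col 1: no nonzero at/below row 1; advance.
pivot(1,2)=-7: scale R1 → (0, 0, 1)
  clear (0,2): R0 −= (-1)R1 → (1, 3/4, 0)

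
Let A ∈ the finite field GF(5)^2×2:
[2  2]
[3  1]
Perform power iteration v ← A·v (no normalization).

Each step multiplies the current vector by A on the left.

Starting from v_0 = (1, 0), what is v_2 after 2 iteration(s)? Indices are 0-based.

v_0 = (1, 0).
v_1 = A·v_0 = (2, 3).
v_2 = A·v_1 = (0, 4).

v_2 = (0, 4)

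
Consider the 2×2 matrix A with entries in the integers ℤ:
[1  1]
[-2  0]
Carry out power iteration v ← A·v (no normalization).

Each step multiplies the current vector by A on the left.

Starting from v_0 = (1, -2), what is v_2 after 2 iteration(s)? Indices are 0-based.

v_0 = (1, -2).
v_1 = A·v_0 = (-1, -2).
v_2 = A·v_1 = (-3, 2).

v_2 = (-3, 2)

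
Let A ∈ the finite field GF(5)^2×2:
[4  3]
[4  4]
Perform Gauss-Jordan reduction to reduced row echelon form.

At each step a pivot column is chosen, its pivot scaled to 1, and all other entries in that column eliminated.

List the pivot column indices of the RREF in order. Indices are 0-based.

step 1: normalize row 0 (÷4) = (1, 2)
  row 1: subtract 4×row0 = (0, 1)
step 2: normalize row 1 (÷1) = (0, 1)
  row 0: subtract 2×row1 = (1, 0)

pivot columns: 0, 1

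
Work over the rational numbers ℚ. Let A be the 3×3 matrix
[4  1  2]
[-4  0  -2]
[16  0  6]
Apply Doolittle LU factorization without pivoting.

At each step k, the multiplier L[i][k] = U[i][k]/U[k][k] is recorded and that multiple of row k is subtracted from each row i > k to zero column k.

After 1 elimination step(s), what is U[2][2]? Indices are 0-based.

k=0: U[0][0]=4
  eliminate (1,0): mult=-1, new row 1: (0, 1, 0); set L[1][0]=-1
  eliminate (2,0): mult=4, new row 2: (0, -4, -2); set L[2][0]=4

U[2][2] = -2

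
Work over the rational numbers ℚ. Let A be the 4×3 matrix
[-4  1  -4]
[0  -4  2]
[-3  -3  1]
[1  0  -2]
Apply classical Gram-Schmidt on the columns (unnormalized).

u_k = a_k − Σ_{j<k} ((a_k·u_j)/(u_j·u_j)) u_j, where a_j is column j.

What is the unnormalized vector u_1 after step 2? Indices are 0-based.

u_1 = (23/13, -4, -63/26, -5/26)

Step 1: u_0 = a_0 = (-4, 0, -3, 1).
Step 2: u_1 = a_1 − (5/26)·u_0 = (23/13, -4, -63/26, -5/26).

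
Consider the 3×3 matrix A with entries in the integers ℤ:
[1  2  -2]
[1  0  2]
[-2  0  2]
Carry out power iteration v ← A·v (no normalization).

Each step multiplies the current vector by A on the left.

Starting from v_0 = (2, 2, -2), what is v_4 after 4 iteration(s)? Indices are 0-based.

v_0 = (2, 2, -2).
v_1 = A·v_0 = (10, -2, -8).
v_2 = A·v_1 = (22, -6, -36).
v_3 = A·v_2 = (82, -50, -116).
v_4 = A·v_3 = (214, -150, -396).

v_4 = (214, -150, -396)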